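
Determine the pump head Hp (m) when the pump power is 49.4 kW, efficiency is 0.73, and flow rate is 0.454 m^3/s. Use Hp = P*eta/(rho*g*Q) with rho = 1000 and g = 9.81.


Pump head formula: Hp = P * eta / (rho * g * Q).
Numerator: P * eta = 49.4 * 1000 * 0.73 = 36062.0 W.
Denominator: rho * g * Q = 1000 * 9.81 * 0.454 = 4453.74.
Hp = 36062.0 / 4453.74 = 8.1 m.

8.1


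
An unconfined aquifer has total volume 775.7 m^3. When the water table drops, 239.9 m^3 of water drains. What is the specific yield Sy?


Specific yield Sy = Volume drained / Total volume.
Sy = 239.9 / 775.7
   = 0.3093.

0.3093


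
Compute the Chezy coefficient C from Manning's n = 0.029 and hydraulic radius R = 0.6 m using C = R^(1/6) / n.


The Chezy coefficient relates to Manning's n through C = R^(1/6) / n.
R^(1/6) = 0.6^(1/6) = 0.918386.
C = 0.918386 / 0.029 = 31.67 m^(1/2)/s.

31.67


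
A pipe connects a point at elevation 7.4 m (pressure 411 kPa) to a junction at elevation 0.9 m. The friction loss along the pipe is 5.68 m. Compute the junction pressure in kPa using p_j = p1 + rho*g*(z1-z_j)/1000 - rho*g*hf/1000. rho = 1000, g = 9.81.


Junction pressure: p_j = p1 + rho*g*(z1 - z_j)/1000 - rho*g*hf/1000.
Elevation term = 1000*9.81*(7.4 - 0.9)/1000 = 63.765 kPa.
Friction term = 1000*9.81*5.68/1000 = 55.721 kPa.
p_j = 411 + 63.765 - 55.721 = 419.04 kPa.

419.04


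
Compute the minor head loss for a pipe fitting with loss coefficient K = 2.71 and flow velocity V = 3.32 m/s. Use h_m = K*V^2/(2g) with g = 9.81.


Minor loss formula: h_m = K * V^2/(2g).
V^2 = 3.32^2 = 11.0224.
V^2/(2g) = 11.0224 / 19.62 = 0.5618 m.
h_m = 2.71 * 0.5618 = 1.5225 m.

1.5225


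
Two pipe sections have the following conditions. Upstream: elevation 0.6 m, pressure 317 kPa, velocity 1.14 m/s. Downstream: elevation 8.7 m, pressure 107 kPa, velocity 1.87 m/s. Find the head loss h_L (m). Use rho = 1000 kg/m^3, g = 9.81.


Total head at each section: H = z + p/(rho*g) + V^2/(2g).
H1 = 0.6 + 317*1000/(1000*9.81) + 1.14^2/(2*9.81)
   = 0.6 + 32.314 + 0.0662
   = 32.98 m.
H2 = 8.7 + 107*1000/(1000*9.81) + 1.87^2/(2*9.81)
   = 8.7 + 10.907 + 0.1782
   = 19.785 m.
h_L = H1 - H2 = 32.98 - 19.785 = 13.195 m.

13.195


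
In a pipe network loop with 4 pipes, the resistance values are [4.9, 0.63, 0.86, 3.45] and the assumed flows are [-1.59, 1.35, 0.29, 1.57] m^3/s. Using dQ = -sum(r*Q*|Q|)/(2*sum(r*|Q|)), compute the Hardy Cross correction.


Numerator terms (r*Q*|Q|): 4.9*-1.59*|-1.59| = -12.3877; 0.63*1.35*|1.35| = 1.1482; 0.86*0.29*|0.29| = 0.0723; 3.45*1.57*|1.57| = 8.5039.
Sum of numerator = -2.6633.
Denominator terms (r*|Q|): 4.9*|-1.59| = 7.791; 0.63*|1.35| = 0.8505; 0.86*|0.29| = 0.2494; 3.45*|1.57| = 5.4165.
2 * sum of denominator = 2 * 14.3074 = 28.6148.
dQ = --2.6633 / 28.6148 = 0.0931 m^3/s.

0.0931


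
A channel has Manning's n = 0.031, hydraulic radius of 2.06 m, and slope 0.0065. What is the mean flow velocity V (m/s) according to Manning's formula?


Manning's equation gives V = (1/n) * R^(2/3) * S^(1/2).
First, compute R^(2/3) = 2.06^(2/3) = 1.619.
Next, S^(1/2) = 0.0065^(1/2) = 0.080623.
Then 1/n = 1/0.031 = 32.26.
V = 32.26 * 1.619 * 0.080623 = 4.2106 m/s.

4.2106


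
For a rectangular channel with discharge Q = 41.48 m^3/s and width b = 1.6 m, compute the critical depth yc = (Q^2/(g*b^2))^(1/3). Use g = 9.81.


Using yc = (Q^2 / (g * b^2))^(1/3):
Q^2 = 41.48^2 = 1720.59.
g * b^2 = 9.81 * 1.6^2 = 9.81 * 2.56 = 25.11.
Q^2 / (g*b^2) = 1720.59 / 25.11 = 68.5221.
yc = 68.5221^(1/3) = 4.0919 m.

4.0919


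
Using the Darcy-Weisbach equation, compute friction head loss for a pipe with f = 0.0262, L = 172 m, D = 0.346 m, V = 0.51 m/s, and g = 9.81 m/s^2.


Darcy-Weisbach equation: h_f = f * (L/D) * V^2/(2g).
f * L/D = 0.0262 * 172/0.346 = 13.0243.
V^2/(2g) = 0.51^2 / (2*9.81) = 0.2601 / 19.62 = 0.0133 m.
h_f = 13.0243 * 0.0133 = 0.173 m.

0.173


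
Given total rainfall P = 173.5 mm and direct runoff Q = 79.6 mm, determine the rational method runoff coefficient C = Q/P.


The runoff coefficient C = runoff depth / rainfall depth.
C = 79.6 / 173.5
  = 0.4588.

0.4588


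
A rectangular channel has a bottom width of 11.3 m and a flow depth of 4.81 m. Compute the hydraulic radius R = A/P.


For a rectangular section:
Flow area A = b * y = 11.3 * 4.81 = 54.35 m^2.
Wetted perimeter P = b + 2y = 11.3 + 2*4.81 = 20.92 m.
Hydraulic radius R = A/P = 54.35 / 20.92 = 2.5981 m.

2.5981


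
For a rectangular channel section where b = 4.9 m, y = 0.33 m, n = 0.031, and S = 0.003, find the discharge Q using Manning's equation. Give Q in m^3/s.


For a rectangular channel, the cross-sectional area A = b * y = 4.9 * 0.33 = 1.62 m^2.
The wetted perimeter P = b + 2y = 4.9 + 2*0.33 = 5.56 m.
Hydraulic radius R = A/P = 1.62/5.56 = 0.2908 m.
Velocity V = (1/n)*R^(2/3)*S^(1/2) = (1/0.031)*0.2908^(2/3)*0.003^(1/2) = 0.7756 m/s.
Discharge Q = A * V = 1.62 * 0.7756 = 1.254 m^3/s.

1.254


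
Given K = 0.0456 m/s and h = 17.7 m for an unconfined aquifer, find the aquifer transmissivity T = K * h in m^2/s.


Transmissivity is defined as T = K * h.
T = 0.0456 * 17.7
  = 0.8071 m^2/s.

0.8071


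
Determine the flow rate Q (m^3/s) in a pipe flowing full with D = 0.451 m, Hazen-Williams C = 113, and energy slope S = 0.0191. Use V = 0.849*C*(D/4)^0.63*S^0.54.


For a full circular pipe, R = D/4 = 0.451/4 = 0.1128 m.
V = 0.849 * 113 * 0.1128^0.63 * 0.0191^0.54
  = 0.849 * 113 * 0.252833 * 0.117966
  = 2.8614 m/s.
Pipe area A = pi*D^2/4 = pi*0.451^2/4 = 0.1598 m^2.
Q = A * V = 0.1598 * 2.8614 = 0.4571 m^3/s.

0.4571


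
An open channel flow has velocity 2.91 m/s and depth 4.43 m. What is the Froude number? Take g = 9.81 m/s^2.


The Froude number is defined as Fr = V / sqrt(g*y).
g*y = 9.81 * 4.43 = 43.4583.
sqrt(g*y) = sqrt(43.4583) = 6.5923.
Fr = 2.91 / 6.5923 = 0.4414.

0.4414


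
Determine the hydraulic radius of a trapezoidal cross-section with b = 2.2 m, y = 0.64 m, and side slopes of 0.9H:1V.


For a trapezoidal section with side slope z:
A = (b + z*y)*y = (2.2 + 0.9*0.64)*0.64 = 1.777 m^2.
P = b + 2*y*sqrt(1 + z^2) = 2.2 + 2*0.64*sqrt(1 + 0.9^2) = 3.922 m.
R = A/P = 1.777 / 3.922 = 0.453 m.

0.453


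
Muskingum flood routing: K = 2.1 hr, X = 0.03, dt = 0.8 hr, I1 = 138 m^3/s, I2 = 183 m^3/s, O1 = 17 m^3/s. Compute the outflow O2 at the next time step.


Muskingum coefficients:
denom = 2*K*(1-X) + dt = 2*2.1*(1-0.03) + 0.8 = 4.874.
C0 = (dt - 2*K*X)/denom = (0.8 - 2*2.1*0.03)/4.874 = 0.1383.
C1 = (dt + 2*K*X)/denom = (0.8 + 2*2.1*0.03)/4.874 = 0.19.
C2 = (2*K*(1-X) - dt)/denom = 0.6717.
O2 = C0*I2 + C1*I1 + C2*O1
   = 0.1383*183 + 0.19*138 + 0.6717*17
   = 62.94 m^3/s.

62.94


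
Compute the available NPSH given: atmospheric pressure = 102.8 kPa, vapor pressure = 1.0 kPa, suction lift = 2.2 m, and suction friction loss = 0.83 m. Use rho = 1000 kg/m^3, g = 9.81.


NPSHa = p_atm/(rho*g) - z_s - hf_s - p_vap/(rho*g).
p_atm/(rho*g) = 102.8*1000 / (1000*9.81) = 10.479 m.
p_vap/(rho*g) = 1.0*1000 / (1000*9.81) = 0.102 m.
NPSHa = 10.479 - 2.2 - 0.83 - 0.102
      = 7.35 m.

7.35


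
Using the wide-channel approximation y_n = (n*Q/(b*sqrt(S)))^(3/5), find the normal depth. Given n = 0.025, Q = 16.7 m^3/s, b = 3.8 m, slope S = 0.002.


We use the wide-channel approximation y_n = (n*Q/(b*sqrt(S)))^(3/5).
sqrt(S) = sqrt(0.002) = 0.044721.
Numerator: n*Q = 0.025 * 16.7 = 0.4175.
Denominator: b*sqrt(S) = 3.8 * 0.044721 = 0.16994.
arg = 2.4567.
y_n = 2.4567^(3/5) = 1.7148 m.

1.7148


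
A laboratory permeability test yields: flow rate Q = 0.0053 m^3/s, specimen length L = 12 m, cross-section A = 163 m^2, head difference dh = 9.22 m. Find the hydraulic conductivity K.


From K = Q*L / (A*dh):
Numerator: Q*L = 0.0053 * 12 = 0.0636.
Denominator: A*dh = 163 * 9.22 = 1502.86.
K = 0.0636 / 1502.86 = 4.2e-05 m/s.

4.2e-05


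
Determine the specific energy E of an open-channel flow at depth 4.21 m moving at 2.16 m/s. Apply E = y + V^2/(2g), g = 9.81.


Specific energy E = y + V^2/(2g).
Velocity head = V^2/(2g) = 2.16^2 / (2*9.81) = 4.6656 / 19.62 = 0.2378 m.
E = 4.21 + 0.2378 = 4.4478 m.

4.4478


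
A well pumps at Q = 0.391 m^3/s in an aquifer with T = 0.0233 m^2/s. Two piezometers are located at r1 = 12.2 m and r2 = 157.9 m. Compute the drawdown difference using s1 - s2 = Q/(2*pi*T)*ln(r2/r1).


Thiem equation: s1 - s2 = Q/(2*pi*T) * ln(r2/r1).
ln(r2/r1) = ln(157.9/12.2) = 2.5605.
Q/(2*pi*T) = 0.391 / (2*pi*0.0233) = 0.391 / 0.1464 = 2.6708.
s1 - s2 = 2.6708 * 2.5605 = 6.8386 m.

6.8386


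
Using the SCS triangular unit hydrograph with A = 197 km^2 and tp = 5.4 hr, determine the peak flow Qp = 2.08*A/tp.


SCS formula: Qp = 2.08 * A / tp.
Qp = 2.08 * 197 / 5.4
   = 409.76 / 5.4
   = 75.88 m^3/s per cm.

75.88


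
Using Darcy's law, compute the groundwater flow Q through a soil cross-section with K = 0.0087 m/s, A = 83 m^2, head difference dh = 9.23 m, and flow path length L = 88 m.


Darcy's law: Q = K * A * i, where i = dh/L.
Hydraulic gradient i = 9.23 / 88 = 0.104886.
Q = 0.0087 * 83 * 0.104886
  = 0.0757 m^3/s.

0.0757


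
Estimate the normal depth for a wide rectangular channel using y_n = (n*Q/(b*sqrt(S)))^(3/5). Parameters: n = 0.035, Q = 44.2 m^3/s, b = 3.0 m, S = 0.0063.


We use the wide-channel approximation y_n = (n*Q/(b*sqrt(S)))^(3/5).
sqrt(S) = sqrt(0.0063) = 0.079373.
Numerator: n*Q = 0.035 * 44.2 = 1.547.
Denominator: b*sqrt(S) = 3.0 * 0.079373 = 0.238119.
arg = 6.4968.
y_n = 6.4968^(3/5) = 3.0734 m.

3.0734


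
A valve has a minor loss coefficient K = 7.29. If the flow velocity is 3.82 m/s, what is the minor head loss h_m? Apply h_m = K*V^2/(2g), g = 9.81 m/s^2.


Minor loss formula: h_m = K * V^2/(2g).
V^2 = 3.82^2 = 14.5924.
V^2/(2g) = 14.5924 / 19.62 = 0.7438 m.
h_m = 7.29 * 0.7438 = 5.4219 m.

5.4219


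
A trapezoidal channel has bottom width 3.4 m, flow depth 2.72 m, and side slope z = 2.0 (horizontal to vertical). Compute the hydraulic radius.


For a trapezoidal section with side slope z:
A = (b + z*y)*y = (3.4 + 2.0*2.72)*2.72 = 24.045 m^2.
P = b + 2*y*sqrt(1 + z^2) = 3.4 + 2*2.72*sqrt(1 + 2.0^2) = 15.564 m.
R = A/P = 24.045 / 15.564 = 1.5449 m.

1.5449


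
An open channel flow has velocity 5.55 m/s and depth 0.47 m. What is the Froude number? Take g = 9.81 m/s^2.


The Froude number is defined as Fr = V / sqrt(g*y).
g*y = 9.81 * 0.47 = 4.6107.
sqrt(g*y) = sqrt(4.6107) = 2.1473.
Fr = 5.55 / 2.1473 = 2.5847.

2.5847


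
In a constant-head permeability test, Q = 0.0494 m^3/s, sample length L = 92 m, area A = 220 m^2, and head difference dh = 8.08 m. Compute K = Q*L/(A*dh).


From K = Q*L / (A*dh):
Numerator: Q*L = 0.0494 * 92 = 4.5448.
Denominator: A*dh = 220 * 8.08 = 1777.6.
K = 4.5448 / 1777.6 = 0.002557 m/s.

0.002557


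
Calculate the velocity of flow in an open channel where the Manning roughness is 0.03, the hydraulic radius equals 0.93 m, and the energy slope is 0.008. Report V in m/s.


Manning's equation gives V = (1/n) * R^(2/3) * S^(1/2).
First, compute R^(2/3) = 0.93^(2/3) = 0.9528.
Next, S^(1/2) = 0.008^(1/2) = 0.089443.
Then 1/n = 1/0.03 = 33.33.
V = 33.33 * 0.9528 * 0.089443 = 2.8406 m/s.

2.8406


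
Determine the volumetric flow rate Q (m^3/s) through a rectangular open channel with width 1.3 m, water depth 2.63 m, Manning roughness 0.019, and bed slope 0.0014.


For a rectangular channel, the cross-sectional area A = b * y = 1.3 * 2.63 = 3.42 m^2.
The wetted perimeter P = b + 2y = 1.3 + 2*2.63 = 6.56 m.
Hydraulic radius R = A/P = 3.42/6.56 = 0.5212 m.
Velocity V = (1/n)*R^(2/3)*S^(1/2) = (1/0.019)*0.5212^(2/3)*0.0014^(1/2) = 1.2754 m/s.
Discharge Q = A * V = 3.42 * 1.2754 = 4.361 m^3/s.

4.361


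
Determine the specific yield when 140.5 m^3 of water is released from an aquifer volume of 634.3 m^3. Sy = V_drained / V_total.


Specific yield Sy = Volume drained / Total volume.
Sy = 140.5 / 634.3
   = 0.2215.

0.2215


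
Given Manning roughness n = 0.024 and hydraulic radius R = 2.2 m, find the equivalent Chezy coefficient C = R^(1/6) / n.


The Chezy coefficient relates to Manning's n through C = R^(1/6) / n.
R^(1/6) = 2.2^(1/6) = 1.140435.
C = 1.140435 / 0.024 = 47.52 m^(1/2)/s.

47.52


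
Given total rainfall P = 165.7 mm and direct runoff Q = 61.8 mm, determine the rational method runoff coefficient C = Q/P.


The runoff coefficient C = runoff depth / rainfall depth.
C = 61.8 / 165.7
  = 0.373.

0.373


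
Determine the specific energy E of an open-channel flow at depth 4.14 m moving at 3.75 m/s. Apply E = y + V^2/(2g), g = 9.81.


Specific energy E = y + V^2/(2g).
Velocity head = V^2/(2g) = 3.75^2 / (2*9.81) = 14.0625 / 19.62 = 0.7167 m.
E = 4.14 + 0.7167 = 4.8567 m.

4.8567


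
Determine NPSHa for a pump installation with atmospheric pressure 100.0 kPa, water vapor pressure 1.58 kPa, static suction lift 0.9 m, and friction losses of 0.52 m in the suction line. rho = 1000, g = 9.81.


NPSHa = p_atm/(rho*g) - z_s - hf_s - p_vap/(rho*g).
p_atm/(rho*g) = 100.0*1000 / (1000*9.81) = 10.194 m.
p_vap/(rho*g) = 1.58*1000 / (1000*9.81) = 0.161 m.
NPSHa = 10.194 - 0.9 - 0.52 - 0.161
      = 8.61 m.

8.61


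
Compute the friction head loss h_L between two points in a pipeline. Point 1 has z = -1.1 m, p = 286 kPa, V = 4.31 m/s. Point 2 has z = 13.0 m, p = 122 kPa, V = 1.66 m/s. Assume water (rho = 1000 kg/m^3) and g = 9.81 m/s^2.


Total head at each section: H = z + p/(rho*g) + V^2/(2g).
H1 = -1.1 + 286*1000/(1000*9.81) + 4.31^2/(2*9.81)
   = -1.1 + 29.154 + 0.9468
   = 29.001 m.
H2 = 13.0 + 122*1000/(1000*9.81) + 1.66^2/(2*9.81)
   = 13.0 + 12.436 + 0.1404
   = 25.577 m.
h_L = H1 - H2 = 29.001 - 25.577 = 3.424 m.

3.424


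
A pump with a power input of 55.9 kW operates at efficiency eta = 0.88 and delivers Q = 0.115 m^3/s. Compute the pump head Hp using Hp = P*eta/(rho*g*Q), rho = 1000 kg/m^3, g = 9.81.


Pump head formula: Hp = P * eta / (rho * g * Q).
Numerator: P * eta = 55.9 * 1000 * 0.88 = 49192.0 W.
Denominator: rho * g * Q = 1000 * 9.81 * 0.115 = 1128.15.
Hp = 49192.0 / 1128.15 = 43.6 m.

43.6


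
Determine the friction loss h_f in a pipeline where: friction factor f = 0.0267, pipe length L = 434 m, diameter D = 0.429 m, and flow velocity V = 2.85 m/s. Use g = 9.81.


Darcy-Weisbach equation: h_f = f * (L/D) * V^2/(2g).
f * L/D = 0.0267 * 434/0.429 = 27.0112.
V^2/(2g) = 2.85^2 / (2*9.81) = 8.1225 / 19.62 = 0.414 m.
h_f = 27.0112 * 0.414 = 11.182 m.

11.182


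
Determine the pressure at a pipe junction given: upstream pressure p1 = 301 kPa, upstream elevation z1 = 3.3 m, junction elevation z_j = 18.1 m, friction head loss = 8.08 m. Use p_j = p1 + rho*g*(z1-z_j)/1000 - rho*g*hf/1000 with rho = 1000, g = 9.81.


Junction pressure: p_j = p1 + rho*g*(z1 - z_j)/1000 - rho*g*hf/1000.
Elevation term = 1000*9.81*(3.3 - 18.1)/1000 = -145.188 kPa.
Friction term = 1000*9.81*8.08/1000 = 79.265 kPa.
p_j = 301 + -145.188 - 79.265 = 76.55 kPa.

76.55


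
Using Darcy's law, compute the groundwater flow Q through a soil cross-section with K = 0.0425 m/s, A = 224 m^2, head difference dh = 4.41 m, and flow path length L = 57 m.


Darcy's law: Q = K * A * i, where i = dh/L.
Hydraulic gradient i = 4.41 / 57 = 0.077368.
Q = 0.0425 * 224 * 0.077368
  = 0.7365 m^3/s.

0.7365


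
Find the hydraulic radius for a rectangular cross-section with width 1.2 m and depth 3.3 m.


For a rectangular section:
Flow area A = b * y = 1.2 * 3.3 = 3.96 m^2.
Wetted perimeter P = b + 2y = 1.2 + 2*3.3 = 7.8 m.
Hydraulic radius R = A/P = 3.96 / 7.8 = 0.5077 m.

0.5077


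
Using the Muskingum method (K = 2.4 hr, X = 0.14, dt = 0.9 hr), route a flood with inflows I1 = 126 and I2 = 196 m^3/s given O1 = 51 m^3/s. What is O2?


Muskingum coefficients:
denom = 2*K*(1-X) + dt = 2*2.4*(1-0.14) + 0.9 = 5.028.
C0 = (dt - 2*K*X)/denom = (0.9 - 2*2.4*0.14)/5.028 = 0.0453.
C1 = (dt + 2*K*X)/denom = (0.9 + 2*2.4*0.14)/5.028 = 0.3126.
C2 = (2*K*(1-X) - dt)/denom = 0.642.
O2 = C0*I2 + C1*I1 + C2*O1
   = 0.0453*196 + 0.3126*126 + 0.642*51
   = 81.02 m^3/s.

81.02


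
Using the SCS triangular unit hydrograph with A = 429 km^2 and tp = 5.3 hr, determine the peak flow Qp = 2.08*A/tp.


SCS formula: Qp = 2.08 * A / tp.
Qp = 2.08 * 429 / 5.3
   = 892.32 / 5.3
   = 168.36 m^3/s per cm.

168.36


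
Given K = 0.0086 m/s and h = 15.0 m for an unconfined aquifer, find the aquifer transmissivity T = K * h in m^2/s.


Transmissivity is defined as T = K * h.
T = 0.0086 * 15.0
  = 0.129 m^2/s.

0.129


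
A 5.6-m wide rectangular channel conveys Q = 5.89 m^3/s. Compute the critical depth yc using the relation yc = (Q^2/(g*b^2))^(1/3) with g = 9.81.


Using yc = (Q^2 / (g * b^2))^(1/3):
Q^2 = 5.89^2 = 34.69.
g * b^2 = 9.81 * 5.6^2 = 9.81 * 31.36 = 307.64.
Q^2 / (g*b^2) = 34.69 / 307.64 = 0.1128.
yc = 0.1128^(1/3) = 0.4831 m.

0.4831


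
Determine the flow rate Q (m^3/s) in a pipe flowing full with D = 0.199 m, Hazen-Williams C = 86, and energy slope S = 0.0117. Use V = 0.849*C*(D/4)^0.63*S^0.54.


For a full circular pipe, R = D/4 = 0.199/4 = 0.0498 m.
V = 0.849 * 86 * 0.0498^0.63 * 0.0117^0.54
  = 0.849 * 86 * 0.151001 * 0.090536
  = 0.9982 m/s.
Pipe area A = pi*D^2/4 = pi*0.199^2/4 = 0.0311 m^2.
Q = A * V = 0.0311 * 0.9982 = 0.031 m^3/s.

0.031


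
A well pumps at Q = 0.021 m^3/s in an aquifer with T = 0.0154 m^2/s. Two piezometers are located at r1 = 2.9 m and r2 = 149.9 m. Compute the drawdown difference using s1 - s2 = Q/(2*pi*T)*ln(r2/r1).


Thiem equation: s1 - s2 = Q/(2*pi*T) * ln(r2/r1).
ln(r2/r1) = ln(149.9/2.9) = 3.9453.
Q/(2*pi*T) = 0.021 / (2*pi*0.0154) = 0.021 / 0.0968 = 0.217.
s1 - s2 = 0.217 * 3.9453 = 0.8562 m.

0.8562


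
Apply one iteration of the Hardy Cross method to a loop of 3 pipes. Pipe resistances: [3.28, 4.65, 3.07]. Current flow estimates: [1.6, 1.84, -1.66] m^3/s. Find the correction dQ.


Numerator terms (r*Q*|Q|): 3.28*1.6*|1.6| = 8.3968; 4.65*1.84*|1.84| = 15.743; 3.07*-1.66*|-1.66| = -8.4597.
Sum of numerator = 15.6801.
Denominator terms (r*|Q|): 3.28*|1.6| = 5.248; 4.65*|1.84| = 8.556; 3.07*|-1.66| = 5.0962.
2 * sum of denominator = 2 * 18.9002 = 37.8004.
dQ = -15.6801 / 37.8004 = -0.4148 m^3/s.

-0.4148


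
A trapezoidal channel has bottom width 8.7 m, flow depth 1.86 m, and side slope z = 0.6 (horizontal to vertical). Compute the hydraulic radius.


For a trapezoidal section with side slope z:
A = (b + z*y)*y = (8.7 + 0.6*1.86)*1.86 = 18.258 m^2.
P = b + 2*y*sqrt(1 + z^2) = 8.7 + 2*1.86*sqrt(1 + 0.6^2) = 13.038 m.
R = A/P = 18.258 / 13.038 = 1.4003 m.

1.4003


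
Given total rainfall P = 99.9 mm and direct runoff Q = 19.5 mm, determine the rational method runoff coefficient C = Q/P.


The runoff coefficient C = runoff depth / rainfall depth.
C = 19.5 / 99.9
  = 0.1952.

0.1952


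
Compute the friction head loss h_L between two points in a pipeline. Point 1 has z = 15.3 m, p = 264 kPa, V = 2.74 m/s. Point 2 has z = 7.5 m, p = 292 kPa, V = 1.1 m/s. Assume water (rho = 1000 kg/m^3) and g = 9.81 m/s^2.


Total head at each section: H = z + p/(rho*g) + V^2/(2g).
H1 = 15.3 + 264*1000/(1000*9.81) + 2.74^2/(2*9.81)
   = 15.3 + 26.911 + 0.3827
   = 42.594 m.
H2 = 7.5 + 292*1000/(1000*9.81) + 1.1^2/(2*9.81)
   = 7.5 + 29.766 + 0.0617
   = 37.327 m.
h_L = H1 - H2 = 42.594 - 37.327 = 5.267 m.

5.267


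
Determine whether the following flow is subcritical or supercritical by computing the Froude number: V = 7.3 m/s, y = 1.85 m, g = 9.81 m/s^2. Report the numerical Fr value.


The Froude number is defined as Fr = V / sqrt(g*y).
g*y = 9.81 * 1.85 = 18.1485.
sqrt(g*y) = sqrt(18.1485) = 4.2601.
Fr = 7.3 / 4.2601 = 1.7136.
Since Fr > 1, the flow is supercritical.

1.7136


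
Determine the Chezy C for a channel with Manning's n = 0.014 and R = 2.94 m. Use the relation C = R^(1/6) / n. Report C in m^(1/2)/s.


The Chezy coefficient relates to Manning's n through C = R^(1/6) / n.
R^(1/6) = 2.94^(1/6) = 1.1969.
C = 1.1969 / 0.014 = 85.49 m^(1/2)/s.

85.49


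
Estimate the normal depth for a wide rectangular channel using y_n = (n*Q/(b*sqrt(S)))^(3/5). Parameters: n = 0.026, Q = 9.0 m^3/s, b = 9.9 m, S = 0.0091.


We use the wide-channel approximation y_n = (n*Q/(b*sqrt(S)))^(3/5).
sqrt(S) = sqrt(0.0091) = 0.095394.
Numerator: n*Q = 0.026 * 9.0 = 0.234.
Denominator: b*sqrt(S) = 9.9 * 0.095394 = 0.944401.
arg = 0.2478.
y_n = 0.2478^(3/5) = 0.4329 m.

0.4329


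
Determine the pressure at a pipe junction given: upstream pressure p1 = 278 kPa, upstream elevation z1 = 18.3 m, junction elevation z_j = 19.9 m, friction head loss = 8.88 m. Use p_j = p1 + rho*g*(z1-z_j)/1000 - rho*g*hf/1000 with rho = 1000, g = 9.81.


Junction pressure: p_j = p1 + rho*g*(z1 - z_j)/1000 - rho*g*hf/1000.
Elevation term = 1000*9.81*(18.3 - 19.9)/1000 = -15.696 kPa.
Friction term = 1000*9.81*8.88/1000 = 87.113 kPa.
p_j = 278 + -15.696 - 87.113 = 175.19 kPa.

175.19


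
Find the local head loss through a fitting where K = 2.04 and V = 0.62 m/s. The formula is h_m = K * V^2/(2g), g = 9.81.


Minor loss formula: h_m = K * V^2/(2g).
V^2 = 0.62^2 = 0.3844.
V^2/(2g) = 0.3844 / 19.62 = 0.0196 m.
h_m = 2.04 * 0.0196 = 0.04 m.

0.04


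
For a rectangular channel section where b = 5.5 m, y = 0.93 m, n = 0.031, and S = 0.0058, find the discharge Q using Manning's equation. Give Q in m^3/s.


For a rectangular channel, the cross-sectional area A = b * y = 5.5 * 0.93 = 5.12 m^2.
The wetted perimeter P = b + 2y = 5.5 + 2*0.93 = 7.36 m.
Hydraulic radius R = A/P = 5.12/7.36 = 0.695 m.
Velocity V = (1/n)*R^(2/3)*S^(1/2) = (1/0.031)*0.695^(2/3)*0.0058^(1/2) = 1.9275 m/s.
Discharge Q = A * V = 5.12 * 1.9275 = 9.859 m^3/s.

9.859


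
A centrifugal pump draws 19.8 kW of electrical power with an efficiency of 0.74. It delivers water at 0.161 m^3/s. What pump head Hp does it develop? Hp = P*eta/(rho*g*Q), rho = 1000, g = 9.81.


Pump head formula: Hp = P * eta / (rho * g * Q).
Numerator: P * eta = 19.8 * 1000 * 0.74 = 14652.0 W.
Denominator: rho * g * Q = 1000 * 9.81 * 0.161 = 1579.41.
Hp = 14652.0 / 1579.41 = 9.28 m.

9.28


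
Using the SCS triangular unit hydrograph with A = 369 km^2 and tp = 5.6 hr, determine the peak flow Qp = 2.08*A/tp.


SCS formula: Qp = 2.08 * A / tp.
Qp = 2.08 * 369 / 5.6
   = 767.52 / 5.6
   = 137.06 m^3/s per cm.

137.06


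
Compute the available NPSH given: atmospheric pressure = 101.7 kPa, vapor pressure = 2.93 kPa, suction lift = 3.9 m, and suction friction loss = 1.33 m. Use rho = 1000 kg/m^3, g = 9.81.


NPSHa = p_atm/(rho*g) - z_s - hf_s - p_vap/(rho*g).
p_atm/(rho*g) = 101.7*1000 / (1000*9.81) = 10.367 m.
p_vap/(rho*g) = 2.93*1000 / (1000*9.81) = 0.299 m.
NPSHa = 10.367 - 3.9 - 1.33 - 0.299
      = 4.84 m.

4.84


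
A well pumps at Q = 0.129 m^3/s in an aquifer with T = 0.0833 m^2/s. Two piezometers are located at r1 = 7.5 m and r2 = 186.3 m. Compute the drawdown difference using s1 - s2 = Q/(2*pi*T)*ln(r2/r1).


Thiem equation: s1 - s2 = Q/(2*pi*T) * ln(r2/r1).
ln(r2/r1) = ln(186.3/7.5) = 3.2125.
Q/(2*pi*T) = 0.129 / (2*pi*0.0833) = 0.129 / 0.5234 = 0.2465.
s1 - s2 = 0.2465 * 3.2125 = 0.7918 m.

0.7918


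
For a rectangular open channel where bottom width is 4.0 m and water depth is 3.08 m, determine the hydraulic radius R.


For a rectangular section:
Flow area A = b * y = 4.0 * 3.08 = 12.32 m^2.
Wetted perimeter P = b + 2y = 4.0 + 2*3.08 = 10.16 m.
Hydraulic radius R = A/P = 12.32 / 10.16 = 1.2126 m.

1.2126


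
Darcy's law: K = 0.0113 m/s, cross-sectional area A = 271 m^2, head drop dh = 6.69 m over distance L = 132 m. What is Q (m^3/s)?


Darcy's law: Q = K * A * i, where i = dh/L.
Hydraulic gradient i = 6.69 / 132 = 0.050682.
Q = 0.0113 * 271 * 0.050682
  = 0.1552 m^3/s.

0.1552


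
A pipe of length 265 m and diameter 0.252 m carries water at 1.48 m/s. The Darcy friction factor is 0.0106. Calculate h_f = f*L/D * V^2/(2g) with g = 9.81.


Darcy-Weisbach equation: h_f = f * (L/D) * V^2/(2g).
f * L/D = 0.0106 * 265/0.252 = 11.1468.
V^2/(2g) = 1.48^2 / (2*9.81) = 2.1904 / 19.62 = 0.1116 m.
h_f = 11.1468 * 0.1116 = 1.244 m.

1.244


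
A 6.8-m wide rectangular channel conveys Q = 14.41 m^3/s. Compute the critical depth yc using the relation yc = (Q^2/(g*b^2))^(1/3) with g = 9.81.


Using yc = (Q^2 / (g * b^2))^(1/3):
Q^2 = 14.41^2 = 207.65.
g * b^2 = 9.81 * 6.8^2 = 9.81 * 46.24 = 453.61.
Q^2 / (g*b^2) = 207.65 / 453.61 = 0.4578.
yc = 0.4578^(1/3) = 0.7707 m.

0.7707


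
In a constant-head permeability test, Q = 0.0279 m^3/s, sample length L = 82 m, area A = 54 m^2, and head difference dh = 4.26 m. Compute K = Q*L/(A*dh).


From K = Q*L / (A*dh):
Numerator: Q*L = 0.0279 * 82 = 2.2878.
Denominator: A*dh = 54 * 4.26 = 230.04.
K = 2.2878 / 230.04 = 0.009945 m/s.

0.009945


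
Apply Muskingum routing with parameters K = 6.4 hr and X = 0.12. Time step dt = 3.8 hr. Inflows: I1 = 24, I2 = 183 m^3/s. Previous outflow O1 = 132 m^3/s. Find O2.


Muskingum coefficients:
denom = 2*K*(1-X) + dt = 2*6.4*(1-0.12) + 3.8 = 15.064.
C0 = (dt - 2*K*X)/denom = (3.8 - 2*6.4*0.12)/15.064 = 0.1503.
C1 = (dt + 2*K*X)/denom = (3.8 + 2*6.4*0.12)/15.064 = 0.3542.
C2 = (2*K*(1-X) - dt)/denom = 0.4955.
O2 = C0*I2 + C1*I1 + C2*O1
   = 0.1503*183 + 0.3542*24 + 0.4955*132
   = 101.41 m^3/s.

101.41


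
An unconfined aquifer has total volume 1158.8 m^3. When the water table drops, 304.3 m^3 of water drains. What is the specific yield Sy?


Specific yield Sy = Volume drained / Total volume.
Sy = 304.3 / 1158.8
   = 0.2626.

0.2626


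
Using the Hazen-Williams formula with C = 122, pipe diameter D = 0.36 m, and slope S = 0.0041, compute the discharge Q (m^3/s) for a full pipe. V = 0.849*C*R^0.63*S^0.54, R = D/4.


For a full circular pipe, R = D/4 = 0.36/4 = 0.09 m.
V = 0.849 * 122 * 0.09^0.63 * 0.0041^0.54
  = 0.849 * 122 * 0.219368 * 0.051393
  = 1.1677 m/s.
Pipe area A = pi*D^2/4 = pi*0.36^2/4 = 0.1018 m^2.
Q = A * V = 0.1018 * 1.1677 = 0.1189 m^3/s.

0.1189


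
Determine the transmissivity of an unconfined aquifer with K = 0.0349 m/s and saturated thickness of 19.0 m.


Transmissivity is defined as T = K * h.
T = 0.0349 * 19.0
  = 0.6631 m^2/s.

0.6631


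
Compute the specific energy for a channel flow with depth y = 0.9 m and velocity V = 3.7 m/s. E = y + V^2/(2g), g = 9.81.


Specific energy E = y + V^2/(2g).
Velocity head = V^2/(2g) = 3.7^2 / (2*9.81) = 13.69 / 19.62 = 0.6978 m.
E = 0.9 + 0.6978 = 1.5978 m.

1.5978


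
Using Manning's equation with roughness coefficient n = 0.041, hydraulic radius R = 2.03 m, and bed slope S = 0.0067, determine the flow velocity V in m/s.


Manning's equation gives V = (1/n) * R^(2/3) * S^(1/2).
First, compute R^(2/3) = 2.03^(2/3) = 1.6032.
Next, S^(1/2) = 0.0067^(1/2) = 0.081854.
Then 1/n = 1/0.041 = 24.39.
V = 24.39 * 1.6032 * 0.081854 = 3.2007 m/s.

3.2007


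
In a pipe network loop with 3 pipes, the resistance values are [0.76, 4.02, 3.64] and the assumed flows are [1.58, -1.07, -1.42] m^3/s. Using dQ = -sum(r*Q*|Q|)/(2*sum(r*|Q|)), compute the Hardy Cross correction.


Numerator terms (r*Q*|Q|): 0.76*1.58*|1.58| = 1.8973; 4.02*-1.07*|-1.07| = -4.6025; 3.64*-1.42*|-1.42| = -7.3397.
Sum of numerator = -10.0449.
Denominator terms (r*|Q|): 0.76*|1.58| = 1.2008; 4.02*|-1.07| = 4.3014; 3.64*|-1.42| = 5.1688.
2 * sum of denominator = 2 * 10.671 = 21.342.
dQ = --10.0449 / 21.342 = 0.4707 m^3/s.

0.4707


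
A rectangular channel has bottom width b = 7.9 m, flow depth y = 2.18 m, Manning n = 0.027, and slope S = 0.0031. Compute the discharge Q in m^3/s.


For a rectangular channel, the cross-sectional area A = b * y = 7.9 * 2.18 = 17.22 m^2.
The wetted perimeter P = b + 2y = 7.9 + 2*2.18 = 12.26 m.
Hydraulic radius R = A/P = 17.22/12.26 = 1.4047 m.
Velocity V = (1/n)*R^(2/3)*S^(1/2) = (1/0.027)*1.4047^(2/3)*0.0031^(1/2) = 2.5865 m/s.
Discharge Q = A * V = 17.22 * 2.5865 = 44.545 m^3/s.

44.545


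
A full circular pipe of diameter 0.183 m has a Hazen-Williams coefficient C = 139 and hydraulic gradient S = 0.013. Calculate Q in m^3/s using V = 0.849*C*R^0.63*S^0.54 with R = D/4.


For a full circular pipe, R = D/4 = 0.183/4 = 0.0457 m.
V = 0.849 * 139 * 0.0457^0.63 * 0.013^0.54
  = 0.849 * 139 * 0.143234 * 0.095836
  = 1.6199 m/s.
Pipe area A = pi*D^2/4 = pi*0.183^2/4 = 0.0263 m^2.
Q = A * V = 0.0263 * 1.6199 = 0.0426 m^3/s.

0.0426


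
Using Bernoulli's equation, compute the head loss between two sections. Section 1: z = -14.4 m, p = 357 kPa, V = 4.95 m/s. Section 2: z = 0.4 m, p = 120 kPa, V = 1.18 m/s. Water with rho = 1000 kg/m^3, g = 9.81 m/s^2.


Total head at each section: H = z + p/(rho*g) + V^2/(2g).
H1 = -14.4 + 357*1000/(1000*9.81) + 4.95^2/(2*9.81)
   = -14.4 + 36.391 + 1.2489
   = 23.24 m.
H2 = 0.4 + 120*1000/(1000*9.81) + 1.18^2/(2*9.81)
   = 0.4 + 12.232 + 0.071
   = 12.703 m.
h_L = H1 - H2 = 23.24 - 12.703 = 10.537 m.

10.537


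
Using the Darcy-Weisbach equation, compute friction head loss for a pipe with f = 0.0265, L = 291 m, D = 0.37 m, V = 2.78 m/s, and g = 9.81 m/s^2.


Darcy-Weisbach equation: h_f = f * (L/D) * V^2/(2g).
f * L/D = 0.0265 * 291/0.37 = 20.8419.
V^2/(2g) = 2.78^2 / (2*9.81) = 7.7284 / 19.62 = 0.3939 m.
h_f = 20.8419 * 0.3939 = 8.21 m.

8.21


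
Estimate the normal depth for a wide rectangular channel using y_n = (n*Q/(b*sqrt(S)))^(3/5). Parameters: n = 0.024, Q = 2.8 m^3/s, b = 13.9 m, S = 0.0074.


We use the wide-channel approximation y_n = (n*Q/(b*sqrt(S)))^(3/5).
sqrt(S) = sqrt(0.0074) = 0.086023.
Numerator: n*Q = 0.024 * 2.8 = 0.0672.
Denominator: b*sqrt(S) = 13.9 * 0.086023 = 1.19572.
arg = 0.0562.
y_n = 0.0562^(3/5) = 0.1778 m.

0.1778


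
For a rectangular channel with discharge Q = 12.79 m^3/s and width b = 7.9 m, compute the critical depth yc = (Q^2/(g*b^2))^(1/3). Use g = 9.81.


Using yc = (Q^2 / (g * b^2))^(1/3):
Q^2 = 12.79^2 = 163.58.
g * b^2 = 9.81 * 7.9^2 = 9.81 * 62.41 = 612.24.
Q^2 / (g*b^2) = 163.58 / 612.24 = 0.2672.
yc = 0.2672^(1/3) = 0.6441 m.

0.6441


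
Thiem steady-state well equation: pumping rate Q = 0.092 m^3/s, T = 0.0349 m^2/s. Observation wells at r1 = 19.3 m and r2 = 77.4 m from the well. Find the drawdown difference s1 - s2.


Thiem equation: s1 - s2 = Q/(2*pi*T) * ln(r2/r1).
ln(r2/r1) = ln(77.4/19.3) = 1.3889.
Q/(2*pi*T) = 0.092 / (2*pi*0.0349) = 0.092 / 0.2193 = 0.4195.
s1 - s2 = 0.4195 * 1.3889 = 0.5827 m.

0.5827


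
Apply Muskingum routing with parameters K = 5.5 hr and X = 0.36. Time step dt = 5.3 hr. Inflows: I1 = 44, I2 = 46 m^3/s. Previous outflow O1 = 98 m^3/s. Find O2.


Muskingum coefficients:
denom = 2*K*(1-X) + dt = 2*5.5*(1-0.36) + 5.3 = 12.34.
C0 = (dt - 2*K*X)/denom = (5.3 - 2*5.5*0.36)/12.34 = 0.1086.
C1 = (dt + 2*K*X)/denom = (5.3 + 2*5.5*0.36)/12.34 = 0.7504.
C2 = (2*K*(1-X) - dt)/denom = 0.141.
O2 = C0*I2 + C1*I1 + C2*O1
   = 0.1086*46 + 0.7504*44 + 0.141*98
   = 51.83 m^3/s.

51.83


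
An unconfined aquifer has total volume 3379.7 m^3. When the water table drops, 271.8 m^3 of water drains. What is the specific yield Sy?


Specific yield Sy = Volume drained / Total volume.
Sy = 271.8 / 3379.7
   = 0.0804.

0.0804


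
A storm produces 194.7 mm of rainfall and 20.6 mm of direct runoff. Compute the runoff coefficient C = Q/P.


The runoff coefficient C = runoff depth / rainfall depth.
C = 20.6 / 194.7
  = 0.1058.

0.1058


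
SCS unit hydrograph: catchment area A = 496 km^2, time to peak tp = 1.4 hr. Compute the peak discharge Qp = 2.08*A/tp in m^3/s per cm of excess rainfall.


SCS formula: Qp = 2.08 * A / tp.
Qp = 2.08 * 496 / 1.4
   = 1031.68 / 1.4
   = 736.91 m^3/s per cm.

736.91


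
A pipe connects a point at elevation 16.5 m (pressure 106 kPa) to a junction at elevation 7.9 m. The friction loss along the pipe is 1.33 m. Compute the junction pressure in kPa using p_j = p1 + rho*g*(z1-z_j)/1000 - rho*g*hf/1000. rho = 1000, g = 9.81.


Junction pressure: p_j = p1 + rho*g*(z1 - z_j)/1000 - rho*g*hf/1000.
Elevation term = 1000*9.81*(16.5 - 7.9)/1000 = 84.366 kPa.
Friction term = 1000*9.81*1.33/1000 = 13.047 kPa.
p_j = 106 + 84.366 - 13.047 = 177.32 kPa.

177.32


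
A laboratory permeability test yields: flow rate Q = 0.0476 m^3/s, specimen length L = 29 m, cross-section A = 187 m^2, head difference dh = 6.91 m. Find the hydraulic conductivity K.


From K = Q*L / (A*dh):
Numerator: Q*L = 0.0476 * 29 = 1.3804.
Denominator: A*dh = 187 * 6.91 = 1292.17.
K = 1.3804 / 1292.17 = 0.001068 m/s.

0.001068


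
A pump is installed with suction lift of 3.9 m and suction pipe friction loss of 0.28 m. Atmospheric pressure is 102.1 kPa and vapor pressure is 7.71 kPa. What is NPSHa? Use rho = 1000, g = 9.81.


NPSHa = p_atm/(rho*g) - z_s - hf_s - p_vap/(rho*g).
p_atm/(rho*g) = 102.1*1000 / (1000*9.81) = 10.408 m.
p_vap/(rho*g) = 7.71*1000 / (1000*9.81) = 0.786 m.
NPSHa = 10.408 - 3.9 - 0.28 - 0.786
      = 5.44 m.

5.44


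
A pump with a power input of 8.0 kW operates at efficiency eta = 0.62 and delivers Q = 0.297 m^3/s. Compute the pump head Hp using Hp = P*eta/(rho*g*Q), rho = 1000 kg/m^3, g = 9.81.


Pump head formula: Hp = P * eta / (rho * g * Q).
Numerator: P * eta = 8.0 * 1000 * 0.62 = 4960.0 W.
Denominator: rho * g * Q = 1000 * 9.81 * 0.297 = 2913.57.
Hp = 4960.0 / 2913.57 = 1.7 m.

1.7


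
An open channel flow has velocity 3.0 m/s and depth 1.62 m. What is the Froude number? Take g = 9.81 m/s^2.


The Froude number is defined as Fr = V / sqrt(g*y).
g*y = 9.81 * 1.62 = 15.8922.
sqrt(g*y) = sqrt(15.8922) = 3.9865.
Fr = 3.0 / 3.9865 = 0.7525.

0.7525


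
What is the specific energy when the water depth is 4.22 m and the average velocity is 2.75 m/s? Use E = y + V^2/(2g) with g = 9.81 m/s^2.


Specific energy E = y + V^2/(2g).
Velocity head = V^2/(2g) = 2.75^2 / (2*9.81) = 7.5625 / 19.62 = 0.3854 m.
E = 4.22 + 0.3854 = 4.6054 m.

4.6054


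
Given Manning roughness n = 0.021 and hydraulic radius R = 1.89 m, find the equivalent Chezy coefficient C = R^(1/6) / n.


The Chezy coefficient relates to Manning's n through C = R^(1/6) / n.
R^(1/6) = 1.89^(1/6) = 1.111929.
C = 1.111929 / 0.021 = 52.95 m^(1/2)/s.

52.95


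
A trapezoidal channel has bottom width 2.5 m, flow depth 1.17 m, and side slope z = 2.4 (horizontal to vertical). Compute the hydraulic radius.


For a trapezoidal section with side slope z:
A = (b + z*y)*y = (2.5 + 2.4*1.17)*1.17 = 6.21 m^2.
P = b + 2*y*sqrt(1 + z^2) = 2.5 + 2*1.17*sqrt(1 + 2.4^2) = 8.584 m.
R = A/P = 6.21 / 8.584 = 0.7235 m.

0.7235


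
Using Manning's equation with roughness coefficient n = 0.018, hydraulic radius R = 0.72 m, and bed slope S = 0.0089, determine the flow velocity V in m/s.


Manning's equation gives V = (1/n) * R^(2/3) * S^(1/2).
First, compute R^(2/3) = 0.72^(2/3) = 0.8033.
Next, S^(1/2) = 0.0089^(1/2) = 0.09434.
Then 1/n = 1/0.018 = 55.56.
V = 55.56 * 0.8033 * 0.09434 = 4.2103 m/s.

4.2103


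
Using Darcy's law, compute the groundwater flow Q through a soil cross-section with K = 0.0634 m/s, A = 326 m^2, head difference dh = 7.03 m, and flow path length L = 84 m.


Darcy's law: Q = K * A * i, where i = dh/L.
Hydraulic gradient i = 7.03 / 84 = 0.08369.
Q = 0.0634 * 326 * 0.08369
  = 1.7297 m^3/s.

1.7297


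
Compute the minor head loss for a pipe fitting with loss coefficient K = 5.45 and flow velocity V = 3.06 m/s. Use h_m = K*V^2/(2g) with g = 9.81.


Minor loss formula: h_m = K * V^2/(2g).
V^2 = 3.06^2 = 9.3636.
V^2/(2g) = 9.3636 / 19.62 = 0.4772 m.
h_m = 5.45 * 0.4772 = 2.601 m.

2.601


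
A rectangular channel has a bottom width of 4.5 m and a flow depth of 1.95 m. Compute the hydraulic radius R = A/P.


For a rectangular section:
Flow area A = b * y = 4.5 * 1.95 = 8.78 m^2.
Wetted perimeter P = b + 2y = 4.5 + 2*1.95 = 8.4 m.
Hydraulic radius R = A/P = 8.78 / 8.4 = 1.0446 m.

1.0446


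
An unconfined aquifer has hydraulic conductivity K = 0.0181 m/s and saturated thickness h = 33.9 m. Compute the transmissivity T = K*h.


Transmissivity is defined as T = K * h.
T = 0.0181 * 33.9
  = 0.6136 m^2/s.

0.6136


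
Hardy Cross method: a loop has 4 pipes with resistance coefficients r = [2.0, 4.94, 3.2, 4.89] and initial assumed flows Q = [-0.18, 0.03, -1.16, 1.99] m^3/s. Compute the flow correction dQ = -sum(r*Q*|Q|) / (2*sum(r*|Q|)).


Numerator terms (r*Q*|Q|): 2.0*-0.18*|-0.18| = -0.0648; 4.94*0.03*|0.03| = 0.0044; 3.2*-1.16*|-1.16| = -4.3059; 4.89*1.99*|1.99| = 19.3649.
Sum of numerator = 14.9986.
Denominator terms (r*|Q|): 2.0*|-0.18| = 0.36; 4.94*|0.03| = 0.1482; 3.2*|-1.16| = 3.712; 4.89*|1.99| = 9.7311.
2 * sum of denominator = 2 * 13.9513 = 27.9026.
dQ = -14.9986 / 27.9026 = -0.5375 m^3/s.

-0.5375


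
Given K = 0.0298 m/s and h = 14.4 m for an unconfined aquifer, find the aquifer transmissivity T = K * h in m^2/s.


Transmissivity is defined as T = K * h.
T = 0.0298 * 14.4
  = 0.4291 m^2/s.

0.4291


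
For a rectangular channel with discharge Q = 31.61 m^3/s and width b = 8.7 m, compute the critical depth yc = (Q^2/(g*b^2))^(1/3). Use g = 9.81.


Using yc = (Q^2 / (g * b^2))^(1/3):
Q^2 = 31.61^2 = 999.19.
g * b^2 = 9.81 * 8.7^2 = 9.81 * 75.69 = 742.52.
Q^2 / (g*b^2) = 999.19 / 742.52 = 1.3457.
yc = 1.3457^(1/3) = 1.104 m.

1.104


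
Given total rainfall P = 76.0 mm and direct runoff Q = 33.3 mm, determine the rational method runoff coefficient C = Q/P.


The runoff coefficient C = runoff depth / rainfall depth.
C = 33.3 / 76.0
  = 0.4382.

0.4382


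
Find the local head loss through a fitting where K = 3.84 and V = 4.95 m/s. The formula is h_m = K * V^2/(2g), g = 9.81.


Minor loss formula: h_m = K * V^2/(2g).
V^2 = 4.95^2 = 24.5025.
V^2/(2g) = 24.5025 / 19.62 = 1.2489 m.
h_m = 3.84 * 1.2489 = 4.7956 m.

4.7956


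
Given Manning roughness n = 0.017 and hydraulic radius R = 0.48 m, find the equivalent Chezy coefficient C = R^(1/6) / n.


The Chezy coefficient relates to Manning's n through C = R^(1/6) / n.
R^(1/6) = 0.48^(1/6) = 0.884858.
C = 0.884858 / 0.017 = 52.05 m^(1/2)/s.

52.05


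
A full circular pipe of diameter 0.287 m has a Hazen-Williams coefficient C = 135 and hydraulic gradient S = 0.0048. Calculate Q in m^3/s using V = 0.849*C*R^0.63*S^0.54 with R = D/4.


For a full circular pipe, R = D/4 = 0.287/4 = 0.0717 m.
V = 0.849 * 135 * 0.0717^0.63 * 0.0048^0.54
  = 0.849 * 135 * 0.190181 * 0.055959
  = 1.2198 m/s.
Pipe area A = pi*D^2/4 = pi*0.287^2/4 = 0.0647 m^2.
Q = A * V = 0.0647 * 1.2198 = 0.0789 m^3/s.

0.0789


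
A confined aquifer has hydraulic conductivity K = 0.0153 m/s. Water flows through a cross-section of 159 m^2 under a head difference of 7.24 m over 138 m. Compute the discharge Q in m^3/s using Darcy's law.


Darcy's law: Q = K * A * i, where i = dh/L.
Hydraulic gradient i = 7.24 / 138 = 0.052464.
Q = 0.0153 * 159 * 0.052464
  = 0.1276 m^3/s.

0.1276


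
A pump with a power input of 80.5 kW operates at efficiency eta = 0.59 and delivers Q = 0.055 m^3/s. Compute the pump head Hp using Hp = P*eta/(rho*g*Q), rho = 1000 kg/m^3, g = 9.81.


Pump head formula: Hp = P * eta / (rho * g * Q).
Numerator: P * eta = 80.5 * 1000 * 0.59 = 47495.0 W.
Denominator: rho * g * Q = 1000 * 9.81 * 0.055 = 539.55.
Hp = 47495.0 / 539.55 = 88.03 m.

88.03


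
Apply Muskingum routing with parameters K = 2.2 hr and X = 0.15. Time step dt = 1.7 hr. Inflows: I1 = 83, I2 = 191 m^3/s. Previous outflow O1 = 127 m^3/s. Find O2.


Muskingum coefficients:
denom = 2*K*(1-X) + dt = 2*2.2*(1-0.15) + 1.7 = 5.44.
C0 = (dt - 2*K*X)/denom = (1.7 - 2*2.2*0.15)/5.44 = 0.1912.
C1 = (dt + 2*K*X)/denom = (1.7 + 2*2.2*0.15)/5.44 = 0.4338.
C2 = (2*K*(1-X) - dt)/denom = 0.375.
O2 = C0*I2 + C1*I1 + C2*O1
   = 0.1912*191 + 0.4338*83 + 0.375*127
   = 120.15 m^3/s.

120.15


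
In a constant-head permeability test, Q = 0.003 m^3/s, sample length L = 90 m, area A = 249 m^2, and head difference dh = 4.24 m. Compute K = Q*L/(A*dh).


From K = Q*L / (A*dh):
Numerator: Q*L = 0.003 * 90 = 0.27.
Denominator: A*dh = 249 * 4.24 = 1055.76.
K = 0.27 / 1055.76 = 0.000256 m/s.

0.000256


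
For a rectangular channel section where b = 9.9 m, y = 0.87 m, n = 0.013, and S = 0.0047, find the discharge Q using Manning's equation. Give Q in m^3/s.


For a rectangular channel, the cross-sectional area A = b * y = 9.9 * 0.87 = 8.61 m^2.
The wetted perimeter P = b + 2y = 9.9 + 2*0.87 = 11.64 m.
Hydraulic radius R = A/P = 8.61/11.64 = 0.7399 m.
Velocity V = (1/n)*R^(2/3)*S^(1/2) = (1/0.013)*0.7399^(2/3)*0.0047^(1/2) = 4.3143 m/s.
Discharge Q = A * V = 8.61 * 4.3143 = 37.159 m^3/s.

37.159
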